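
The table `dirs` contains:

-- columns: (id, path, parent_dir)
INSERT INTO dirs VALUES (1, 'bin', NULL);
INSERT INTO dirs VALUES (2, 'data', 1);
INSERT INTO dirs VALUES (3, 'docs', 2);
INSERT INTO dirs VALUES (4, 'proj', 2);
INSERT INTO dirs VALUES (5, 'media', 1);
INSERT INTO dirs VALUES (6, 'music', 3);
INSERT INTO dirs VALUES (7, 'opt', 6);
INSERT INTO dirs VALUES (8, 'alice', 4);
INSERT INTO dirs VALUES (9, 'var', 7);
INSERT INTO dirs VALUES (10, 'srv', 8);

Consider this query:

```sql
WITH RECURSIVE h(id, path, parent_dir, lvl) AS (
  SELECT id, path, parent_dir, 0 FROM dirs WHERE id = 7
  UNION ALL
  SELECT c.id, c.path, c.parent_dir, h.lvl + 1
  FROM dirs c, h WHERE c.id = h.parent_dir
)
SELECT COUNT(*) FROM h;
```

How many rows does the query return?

5

Base: id=7 (opt), parent_dir=6, lvl 0.
Iteration 1: join on id=6 -> music (id 6, parent_dir=3, lvl 1).
Iteration 2: join on id=3 -> docs (id 3, parent_dir=2, lvl 2).
Iteration 3: join on id=2 -> data (id 2, parent_dir=1, lvl 3).
Iteration 4: join on id=1 -> bin (id 1, parent_dir=NULL, lvl 4).
Iteration 5: parent_dir is NULL; no match; recursion stops.
Total rows emitted: 5.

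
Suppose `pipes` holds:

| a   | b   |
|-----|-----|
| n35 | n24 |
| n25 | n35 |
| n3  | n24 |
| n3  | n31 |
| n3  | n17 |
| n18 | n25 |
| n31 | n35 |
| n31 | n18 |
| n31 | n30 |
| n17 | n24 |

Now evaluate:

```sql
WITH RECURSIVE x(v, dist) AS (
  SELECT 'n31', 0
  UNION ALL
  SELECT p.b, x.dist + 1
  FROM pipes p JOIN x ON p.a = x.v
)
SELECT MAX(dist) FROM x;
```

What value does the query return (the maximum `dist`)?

4

Base: (n31, dist=0).
Iteration 1: edges from {n31} -> (n18, dist=1), (n30, dist=1), (n35, dist=1).
Iteration 2: edges from {n18,n30,n35} -> (n24, dist=2), (n25, dist=2).
Iteration 3: edges from {n24,n25} -> (n35, dist=3).
Iteration 4: edges from {n35} -> (n24, dist=4).
Iteration 5: no outgoing edges from {n24}; recursion stops.
dist values: 0, 1, 1, 1, 2, 2, 3, 4; the maximum is 4.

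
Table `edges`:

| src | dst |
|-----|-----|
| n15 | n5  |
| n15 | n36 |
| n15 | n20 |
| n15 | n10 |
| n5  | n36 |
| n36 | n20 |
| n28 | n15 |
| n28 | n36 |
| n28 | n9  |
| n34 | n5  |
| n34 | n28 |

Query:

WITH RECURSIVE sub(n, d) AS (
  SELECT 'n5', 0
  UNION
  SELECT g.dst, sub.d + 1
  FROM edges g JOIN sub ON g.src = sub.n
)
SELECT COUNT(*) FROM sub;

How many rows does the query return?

Base: (n5, d=0).
Iteration 1: edges from {n5} -> (n36, d=1).
Iteration 2: edges from {n36} -> (n20, d=2).
Iteration 3: no outgoing edges from {n20}; recursion stops.
Total rows emitted: 3.

3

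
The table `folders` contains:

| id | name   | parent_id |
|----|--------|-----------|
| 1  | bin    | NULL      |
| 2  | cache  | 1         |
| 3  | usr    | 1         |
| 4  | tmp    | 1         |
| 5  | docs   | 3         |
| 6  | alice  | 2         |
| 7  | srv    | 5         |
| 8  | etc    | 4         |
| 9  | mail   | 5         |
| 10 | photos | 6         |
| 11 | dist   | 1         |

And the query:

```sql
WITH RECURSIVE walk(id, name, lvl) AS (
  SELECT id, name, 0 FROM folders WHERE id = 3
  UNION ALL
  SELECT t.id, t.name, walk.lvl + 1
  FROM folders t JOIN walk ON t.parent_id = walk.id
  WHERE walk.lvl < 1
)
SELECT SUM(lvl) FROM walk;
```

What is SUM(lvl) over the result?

Base: id=3 (usr) at lvl 0.
Iteration 1: rows with parent_id in {3} -> docs (id 5, lvl 1).
Iteration 2: lvl < 1 fails for all current rows; recursion stops.
SUM(lvl) = 0 + 1 = 1.

1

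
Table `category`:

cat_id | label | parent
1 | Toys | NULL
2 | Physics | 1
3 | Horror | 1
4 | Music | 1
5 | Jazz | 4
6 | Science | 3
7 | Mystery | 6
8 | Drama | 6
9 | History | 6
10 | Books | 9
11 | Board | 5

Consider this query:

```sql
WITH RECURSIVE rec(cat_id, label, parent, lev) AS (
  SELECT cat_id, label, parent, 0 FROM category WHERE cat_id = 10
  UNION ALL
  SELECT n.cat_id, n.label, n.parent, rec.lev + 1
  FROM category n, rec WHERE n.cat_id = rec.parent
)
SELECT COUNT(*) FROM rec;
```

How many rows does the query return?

5

Base: cat_id=10 (Books), parent=9, lev 0.
Iteration 1: join on cat_id=9 -> History (id 9, parent=6, lev 1).
Iteration 2: join on cat_id=6 -> Science (id 6, parent=3, lev 2).
Iteration 3: join on cat_id=3 -> Horror (id 3, parent=1, lev 3).
Iteration 4: join on cat_id=1 -> Toys (id 1, parent=NULL, lev 4).
Iteration 5: parent is NULL; no match; recursion stops.
Total rows emitted: 5.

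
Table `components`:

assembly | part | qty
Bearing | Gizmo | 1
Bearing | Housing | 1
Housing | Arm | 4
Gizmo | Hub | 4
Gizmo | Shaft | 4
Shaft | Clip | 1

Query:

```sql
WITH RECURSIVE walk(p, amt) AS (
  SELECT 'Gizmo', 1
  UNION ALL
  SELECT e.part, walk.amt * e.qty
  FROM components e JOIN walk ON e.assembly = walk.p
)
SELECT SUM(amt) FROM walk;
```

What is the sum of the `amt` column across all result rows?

13

Base: (Gizmo, amt=1).
Iteration 1: components of {Gizmo} -> Hub = 1*4 = 4, Shaft = 1*4 = 4.
Iteration 2: components of {Hub,Shaft} -> Clip = 4*1 = 4.
Iteration 3: no further components; recursion stops.
SUM(amt) = 1 + 4 + 4 + 4 = 13.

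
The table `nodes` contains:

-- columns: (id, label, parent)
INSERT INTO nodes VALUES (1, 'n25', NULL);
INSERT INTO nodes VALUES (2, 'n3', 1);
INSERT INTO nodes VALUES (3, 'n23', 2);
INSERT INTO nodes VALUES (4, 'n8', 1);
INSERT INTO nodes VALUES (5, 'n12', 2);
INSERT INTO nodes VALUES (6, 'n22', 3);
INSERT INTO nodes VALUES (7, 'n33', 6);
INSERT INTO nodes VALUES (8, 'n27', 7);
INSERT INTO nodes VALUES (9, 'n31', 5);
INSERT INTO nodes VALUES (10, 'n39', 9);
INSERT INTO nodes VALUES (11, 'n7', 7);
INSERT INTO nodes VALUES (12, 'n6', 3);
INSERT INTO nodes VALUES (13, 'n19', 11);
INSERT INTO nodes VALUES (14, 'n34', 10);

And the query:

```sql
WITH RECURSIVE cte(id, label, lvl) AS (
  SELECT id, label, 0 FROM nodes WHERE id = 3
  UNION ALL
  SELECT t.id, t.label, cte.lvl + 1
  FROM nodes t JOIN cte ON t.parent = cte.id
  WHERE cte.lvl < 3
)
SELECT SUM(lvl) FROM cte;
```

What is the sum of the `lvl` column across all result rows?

10

Base: id=3 (n23) at lvl 0.
Iteration 1: rows with parent in {3} -> n22 (id 6, lvl 1), n6 (id 12, lvl 1).
Iteration 2: rows with parent in {6,12} -> n33 (id 7, lvl 2).
Iteration 3: rows with parent in {7} -> n27 (id 8, lvl 3), n7 (id 11, lvl 3).
Iteration 4: lvl < 3 fails for all current rows; recursion stops.
SUM(lvl) = 0 + 1 + 1 + 2 + 3 + 3 = 10.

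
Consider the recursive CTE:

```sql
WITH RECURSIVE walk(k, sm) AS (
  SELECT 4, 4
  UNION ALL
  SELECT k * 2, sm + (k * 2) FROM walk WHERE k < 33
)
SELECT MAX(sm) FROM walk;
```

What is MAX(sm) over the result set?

Base: k=4, sm=4.
Iteration 1: 4 < 33 holds -> k = 4 * 2 = 8, sm = 4 + 8 = 12.
Iteration 2: 8 < 33 holds -> k = 8 * 2 = 16, sm = 12 + 16 = 28.
Iteration 3: 16 < 33 holds -> k = 16 * 2 = 32, sm = 28 + 32 = 60.
Iteration 4: 32 < 33 holds -> k = 32 * 2 = 64, sm = 60 + 64 = 124.
Iteration 5: 64 < 33 fails; recursion stops.
sm values: 4, 12, 28, 60, 124; the maximum is 124.

124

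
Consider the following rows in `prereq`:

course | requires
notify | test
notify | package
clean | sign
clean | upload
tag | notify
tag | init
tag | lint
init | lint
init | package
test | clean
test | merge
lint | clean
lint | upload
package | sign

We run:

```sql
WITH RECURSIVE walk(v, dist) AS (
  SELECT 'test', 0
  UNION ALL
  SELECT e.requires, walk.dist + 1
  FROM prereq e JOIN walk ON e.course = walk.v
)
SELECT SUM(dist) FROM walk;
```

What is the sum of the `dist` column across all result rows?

6

Base: (test, dist=0).
Iteration 1: edges from {test} -> (clean, dist=1), (merge, dist=1).
Iteration 2: edges from {clean,merge} -> (sign, dist=2), (upload, dist=2).
Iteration 3: no outgoing edges from {sign,upload}; recursion stops.
SUM(dist) = 0 + 1 + 1 + 2 + 2 = 6.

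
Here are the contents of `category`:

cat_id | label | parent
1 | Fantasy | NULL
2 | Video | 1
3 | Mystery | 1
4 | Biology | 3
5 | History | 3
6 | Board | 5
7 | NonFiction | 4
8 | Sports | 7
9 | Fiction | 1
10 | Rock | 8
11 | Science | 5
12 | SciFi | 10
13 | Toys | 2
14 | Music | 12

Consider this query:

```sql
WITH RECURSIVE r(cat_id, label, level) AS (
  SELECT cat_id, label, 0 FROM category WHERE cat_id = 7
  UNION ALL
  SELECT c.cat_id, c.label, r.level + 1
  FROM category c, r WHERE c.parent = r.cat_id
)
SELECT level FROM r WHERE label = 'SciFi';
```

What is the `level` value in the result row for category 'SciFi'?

Base: cat_id=7 (NonFiction) at level 0.
Iteration 1: rows with parent in {7} -> Sports (id 8, level 1).
Iteration 2: rows with parent in {8} -> Rock (id 10, level 2).
Iteration 3: rows with parent in {10} -> SciFi (id 12, level 3).
Iteration 4: rows with parent in {12} -> Music (id 14, level 4).
Iteration 5: no rows with parent in {14}; recursion stops.

3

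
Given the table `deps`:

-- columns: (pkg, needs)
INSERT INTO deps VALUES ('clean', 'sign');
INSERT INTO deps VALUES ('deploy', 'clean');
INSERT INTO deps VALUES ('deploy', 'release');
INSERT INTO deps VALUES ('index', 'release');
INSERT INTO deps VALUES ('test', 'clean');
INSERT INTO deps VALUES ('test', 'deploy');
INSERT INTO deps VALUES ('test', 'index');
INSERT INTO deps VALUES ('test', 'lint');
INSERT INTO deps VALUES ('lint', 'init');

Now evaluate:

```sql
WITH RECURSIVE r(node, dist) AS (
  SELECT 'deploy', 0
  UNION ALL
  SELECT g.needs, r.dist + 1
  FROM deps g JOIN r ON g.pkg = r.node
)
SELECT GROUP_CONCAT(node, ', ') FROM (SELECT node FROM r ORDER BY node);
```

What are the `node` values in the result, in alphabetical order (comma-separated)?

clean, deploy, release, sign

Base: (deploy, dist=0).
Iteration 1: edges from {deploy} -> (clean, dist=1), (release, dist=1).
Iteration 2: edges from {clean,release} -> (sign, dist=2).
Iteration 3: no outgoing edges from {sign}; recursion stops.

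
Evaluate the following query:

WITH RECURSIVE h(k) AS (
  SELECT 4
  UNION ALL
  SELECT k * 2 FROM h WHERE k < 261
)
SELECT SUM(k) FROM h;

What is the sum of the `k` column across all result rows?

1020

Base: k=4.
Iteration 1: 4 < 261 holds -> k = 4 * 2 = 8.
Iteration 2: 8 < 261 holds -> k = 8 * 2 = 16.
Iteration 3: 16 < 261 holds -> k = 16 * 2 = 32.
Iteration 4: 32 < 261 holds -> k = 32 * 2 = 64.
Iteration 5: 64 < 261 holds -> k = 64 * 2 = 128.
Iteration 6: 128 < 261 holds -> k = 128 * 2 = 256.
Iteration 7: 256 < 261 holds -> k = 256 * 2 = 512.
Iteration 8: 512 < 261 fails; recursion stops.
SUM(k) = 4 + 8 + 16 + 32 + 64 + 128 + 256 + 512 = 1020.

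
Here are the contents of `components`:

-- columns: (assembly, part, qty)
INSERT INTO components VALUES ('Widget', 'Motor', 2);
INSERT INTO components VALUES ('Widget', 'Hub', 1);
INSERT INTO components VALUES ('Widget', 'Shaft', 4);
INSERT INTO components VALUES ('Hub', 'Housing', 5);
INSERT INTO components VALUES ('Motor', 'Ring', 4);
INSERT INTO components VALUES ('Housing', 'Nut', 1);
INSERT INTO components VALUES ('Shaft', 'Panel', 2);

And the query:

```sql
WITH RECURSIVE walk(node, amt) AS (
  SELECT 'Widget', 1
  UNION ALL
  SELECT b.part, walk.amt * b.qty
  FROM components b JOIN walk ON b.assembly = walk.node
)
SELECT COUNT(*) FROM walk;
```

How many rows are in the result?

Base: (Widget, amt=1).
Iteration 1: components of {Widget} -> Hub = 1*1 = 1, Motor = 1*2 = 2, Shaft = 1*4 = 4.
Iteration 2: components of {Hub,Motor,Shaft} -> Housing = 1*5 = 5, Panel = 4*2 = 8, Ring = 2*4 = 8.
Iteration 3: components of {Housing,Panel,Ring} -> Nut = 5*1 = 5.
Iteration 4: no further components; recursion stops.
Total rows emitted: 8.

8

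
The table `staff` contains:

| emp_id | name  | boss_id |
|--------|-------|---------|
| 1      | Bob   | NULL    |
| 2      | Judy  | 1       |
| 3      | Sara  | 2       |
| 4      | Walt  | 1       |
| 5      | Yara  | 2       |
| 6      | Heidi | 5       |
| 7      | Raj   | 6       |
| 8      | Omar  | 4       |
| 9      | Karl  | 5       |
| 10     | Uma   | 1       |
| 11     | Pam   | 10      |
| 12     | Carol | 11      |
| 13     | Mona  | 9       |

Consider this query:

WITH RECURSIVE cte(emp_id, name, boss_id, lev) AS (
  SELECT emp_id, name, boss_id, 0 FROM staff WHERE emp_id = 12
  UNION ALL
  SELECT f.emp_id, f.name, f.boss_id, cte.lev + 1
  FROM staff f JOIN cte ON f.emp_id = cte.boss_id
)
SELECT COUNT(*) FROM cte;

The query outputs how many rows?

4

Base: emp_id=12 (Carol), boss_id=11, lev 0.
Iteration 1: join on emp_id=11 -> Pam (id 11, boss_id=10, lev 1).
Iteration 2: join on emp_id=10 -> Uma (id 10, boss_id=1, lev 2).
Iteration 3: join on emp_id=1 -> Bob (id 1, boss_id=NULL, lev 3).
Iteration 4: boss_id is NULL; no match; recursion stops.
Total rows emitted: 4.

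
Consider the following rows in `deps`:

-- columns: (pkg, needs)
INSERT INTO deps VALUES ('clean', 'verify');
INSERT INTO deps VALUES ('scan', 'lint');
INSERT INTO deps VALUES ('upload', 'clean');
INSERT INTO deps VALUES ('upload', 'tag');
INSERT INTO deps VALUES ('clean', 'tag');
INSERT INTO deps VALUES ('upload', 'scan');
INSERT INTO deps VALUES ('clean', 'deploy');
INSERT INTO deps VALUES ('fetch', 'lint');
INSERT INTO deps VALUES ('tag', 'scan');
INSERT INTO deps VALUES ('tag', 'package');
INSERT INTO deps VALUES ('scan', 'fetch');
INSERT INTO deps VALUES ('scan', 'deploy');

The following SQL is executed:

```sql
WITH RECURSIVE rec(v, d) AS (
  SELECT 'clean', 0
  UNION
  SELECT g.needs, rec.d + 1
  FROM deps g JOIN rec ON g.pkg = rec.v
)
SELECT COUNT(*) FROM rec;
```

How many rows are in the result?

Base: (clean, d=0).
Iteration 1: edges from {clean} -> (deploy, d=1), (tag, d=1), (verify, d=1).
Iteration 2: edges from {deploy,tag,verify} -> (package, d=2), (scan, d=2).
Iteration 3: edges from {package,scan} -> (deploy, d=3), (fetch, d=3), (lint, d=3).
Iteration 4: edges from {deploy,fetch,lint} -> (lint, d=4).
Iteration 5: no outgoing edges from {lint}; recursion stops.
Total rows emitted: 10.

10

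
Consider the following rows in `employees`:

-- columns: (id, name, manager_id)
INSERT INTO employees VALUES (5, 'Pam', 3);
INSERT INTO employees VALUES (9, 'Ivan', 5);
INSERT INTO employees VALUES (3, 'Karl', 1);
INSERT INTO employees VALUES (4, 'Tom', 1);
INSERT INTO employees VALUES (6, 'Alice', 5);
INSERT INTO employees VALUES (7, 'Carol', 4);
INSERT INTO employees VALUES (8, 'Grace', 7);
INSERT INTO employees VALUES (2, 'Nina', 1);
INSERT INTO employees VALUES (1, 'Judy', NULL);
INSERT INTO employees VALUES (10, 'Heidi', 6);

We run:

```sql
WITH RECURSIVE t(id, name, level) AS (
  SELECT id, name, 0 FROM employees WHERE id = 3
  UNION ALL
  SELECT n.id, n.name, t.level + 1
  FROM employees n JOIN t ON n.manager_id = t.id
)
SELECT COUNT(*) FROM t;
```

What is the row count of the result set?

Base: id=3 (Karl) at level 0.
Iteration 1: rows with manager_id in {3} -> Pam (id 5, level 1).
Iteration 2: rows with manager_id in {5} -> Alice (id 6, level 2), Ivan (id 9, level 2).
Iteration 3: rows with manager_id in {6,9} -> Heidi (id 10, level 3).
Iteration 4: no rows with manager_id in {10}; recursion stops.
Total rows emitted: 5.

5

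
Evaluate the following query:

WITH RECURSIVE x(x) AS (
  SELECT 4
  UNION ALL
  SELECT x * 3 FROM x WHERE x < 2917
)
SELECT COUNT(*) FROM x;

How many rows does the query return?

Base: x=4.
Iteration 1: 4 < 2917 holds -> x = 4 * 3 = 12.
Iteration 2: 12 < 2917 holds -> x = 12 * 3 = 36.
Iteration 3: 36 < 2917 holds -> x = 36 * 3 = 108.
Iteration 4: 108 < 2917 holds -> x = 108 * 3 = 324.
Iteration 5: 324 < 2917 holds -> x = 324 * 3 = 972.
Iteration 6: 972 < 2917 holds -> x = 972 * 3 = 2916.
Iteration 7: 2916 < 2917 holds -> x = 2916 * 3 = 8748.
Iteration 8: 8748 < 2917 fails; recursion stops.
Total rows emitted: 8.

8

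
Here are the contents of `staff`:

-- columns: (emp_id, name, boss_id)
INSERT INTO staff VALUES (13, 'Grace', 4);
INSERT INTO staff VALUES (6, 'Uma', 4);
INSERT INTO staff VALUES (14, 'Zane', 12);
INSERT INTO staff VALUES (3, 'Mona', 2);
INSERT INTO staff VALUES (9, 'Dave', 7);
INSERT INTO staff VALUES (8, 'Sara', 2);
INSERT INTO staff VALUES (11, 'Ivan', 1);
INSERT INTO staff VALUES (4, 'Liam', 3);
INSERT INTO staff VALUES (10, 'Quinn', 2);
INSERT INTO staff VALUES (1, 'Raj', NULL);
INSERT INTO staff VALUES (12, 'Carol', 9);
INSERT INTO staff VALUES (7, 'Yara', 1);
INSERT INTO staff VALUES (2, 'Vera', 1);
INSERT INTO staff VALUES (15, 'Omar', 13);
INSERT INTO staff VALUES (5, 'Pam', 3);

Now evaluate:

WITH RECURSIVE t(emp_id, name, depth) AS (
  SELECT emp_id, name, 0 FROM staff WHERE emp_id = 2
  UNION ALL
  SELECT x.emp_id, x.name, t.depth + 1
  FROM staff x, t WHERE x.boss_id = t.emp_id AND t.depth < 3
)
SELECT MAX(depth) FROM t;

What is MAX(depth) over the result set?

Base: emp_id=2 (Vera) at depth 0.
Iteration 1: rows with boss_id in {2} -> Mona (id 3, depth 1), Sara (id 8, depth 1), Quinn (id 10, depth 1).
Iteration 2: rows with boss_id in {3,8,10} -> Liam (id 4, depth 2), Pam (id 5, depth 2).
Iteration 3: rows with boss_id in {4,5} -> Uma (id 6, depth 3), Grace (id 13, depth 3).
Iteration 4: depth < 3 fails for all current rows; recursion stops.
depth values: 0, 1, 1, 1, 2, 2, 3, 3; the maximum is 3.

3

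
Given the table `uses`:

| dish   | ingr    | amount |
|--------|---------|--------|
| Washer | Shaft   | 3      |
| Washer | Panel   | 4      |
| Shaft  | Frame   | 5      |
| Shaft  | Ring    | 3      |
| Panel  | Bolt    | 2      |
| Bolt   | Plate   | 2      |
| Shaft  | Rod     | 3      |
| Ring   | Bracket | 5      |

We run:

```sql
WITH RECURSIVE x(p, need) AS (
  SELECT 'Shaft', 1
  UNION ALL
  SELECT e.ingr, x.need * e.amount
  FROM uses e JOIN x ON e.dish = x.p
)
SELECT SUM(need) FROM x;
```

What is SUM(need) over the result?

Base: (Shaft, need=1).
Iteration 1: components of {Shaft} -> Frame = 1*5 = 5, Ring = 1*3 = 3, Rod = 1*3 = 3.
Iteration 2: components of {Frame,Ring,Rod} -> Bracket = 3*5 = 15.
Iteration 3: no further components; recursion stops.
SUM(need) = 1 + 5 + 3 + 3 + 15 = 27.

27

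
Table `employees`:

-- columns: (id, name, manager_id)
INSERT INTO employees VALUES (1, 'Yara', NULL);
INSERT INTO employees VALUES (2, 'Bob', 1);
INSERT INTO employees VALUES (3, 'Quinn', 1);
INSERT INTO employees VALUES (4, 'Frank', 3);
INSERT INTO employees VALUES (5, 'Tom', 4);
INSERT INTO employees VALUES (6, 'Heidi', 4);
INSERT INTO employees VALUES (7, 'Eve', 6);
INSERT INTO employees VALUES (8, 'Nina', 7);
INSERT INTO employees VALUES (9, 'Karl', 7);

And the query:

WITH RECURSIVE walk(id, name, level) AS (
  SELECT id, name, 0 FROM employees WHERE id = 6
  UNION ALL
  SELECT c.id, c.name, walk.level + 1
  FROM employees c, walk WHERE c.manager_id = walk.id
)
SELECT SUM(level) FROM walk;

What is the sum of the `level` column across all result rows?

5

Base: id=6 (Heidi) at level 0.
Iteration 1: rows with manager_id in {6} -> Eve (id 7, level 1).
Iteration 2: rows with manager_id in {7} -> Nina (id 8, level 2), Karl (id 9, level 2).
Iteration 3: no rows with manager_id in {8,9}; recursion stops.
SUM(level) = 0 + 1 + 2 + 2 = 5.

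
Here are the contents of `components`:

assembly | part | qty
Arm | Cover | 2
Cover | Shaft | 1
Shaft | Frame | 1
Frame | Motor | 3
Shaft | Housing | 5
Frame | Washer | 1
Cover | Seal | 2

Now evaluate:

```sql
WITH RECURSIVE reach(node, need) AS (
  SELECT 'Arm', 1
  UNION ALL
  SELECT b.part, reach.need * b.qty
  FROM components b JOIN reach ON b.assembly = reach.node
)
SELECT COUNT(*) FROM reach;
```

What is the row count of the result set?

8

Base: (Arm, need=1).
Iteration 1: components of {Arm} -> Cover = 1*2 = 2.
Iteration 2: components of {Cover} -> Seal = 2*2 = 4, Shaft = 2*1 = 2.
Iteration 3: components of {Seal,Shaft} -> Frame = 2*1 = 2, Housing = 2*5 = 10.
Iteration 4: components of {Frame,Housing} -> Motor = 2*3 = 6, Washer = 2*1 = 2.
Iteration 5: no further components; recursion stops.
Total rows emitted: 8.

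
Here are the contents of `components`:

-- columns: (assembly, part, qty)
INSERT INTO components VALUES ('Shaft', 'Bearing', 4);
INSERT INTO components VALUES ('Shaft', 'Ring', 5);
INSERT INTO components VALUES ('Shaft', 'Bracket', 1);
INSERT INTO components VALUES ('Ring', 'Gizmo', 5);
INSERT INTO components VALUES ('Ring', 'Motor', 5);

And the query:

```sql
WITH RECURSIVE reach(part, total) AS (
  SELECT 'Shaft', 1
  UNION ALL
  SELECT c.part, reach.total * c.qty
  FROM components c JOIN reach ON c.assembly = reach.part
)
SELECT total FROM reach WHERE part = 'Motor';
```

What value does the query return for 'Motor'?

Base: (Shaft, total=1).
Iteration 1: components of {Shaft} -> Bearing = 1*4 = 4, Bracket = 1*1 = 1, Ring = 1*5 = 5.
Iteration 2: components of {Bearing,Bracket,Ring} -> Gizmo = 5*5 = 25, Motor = 5*5 = 25.
Iteration 3: no further components; recursion stops.

25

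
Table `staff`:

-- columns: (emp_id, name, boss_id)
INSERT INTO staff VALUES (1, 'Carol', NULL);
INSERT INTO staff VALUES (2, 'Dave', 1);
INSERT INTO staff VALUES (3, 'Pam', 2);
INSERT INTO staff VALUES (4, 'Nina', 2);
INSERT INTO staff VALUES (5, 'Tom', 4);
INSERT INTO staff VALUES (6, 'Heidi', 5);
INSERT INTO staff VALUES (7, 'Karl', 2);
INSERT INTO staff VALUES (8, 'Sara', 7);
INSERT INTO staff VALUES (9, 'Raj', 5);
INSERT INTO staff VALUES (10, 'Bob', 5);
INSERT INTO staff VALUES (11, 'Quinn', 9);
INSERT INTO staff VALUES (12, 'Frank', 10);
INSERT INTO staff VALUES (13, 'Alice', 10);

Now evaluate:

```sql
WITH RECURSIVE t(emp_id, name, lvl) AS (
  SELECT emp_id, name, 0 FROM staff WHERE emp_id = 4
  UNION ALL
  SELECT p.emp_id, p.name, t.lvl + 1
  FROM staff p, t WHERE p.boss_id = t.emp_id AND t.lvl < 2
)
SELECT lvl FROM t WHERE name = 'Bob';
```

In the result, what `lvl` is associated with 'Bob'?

Base: emp_id=4 (Nina) at lvl 0.
Iteration 1: rows with boss_id in {4} -> Tom (id 5, lvl 1).
Iteration 2: rows with boss_id in {5} -> Heidi (id 6, lvl 2), Raj (id 9, lvl 2), Bob (id 10, lvl 2).
Iteration 3: lvl < 2 fails for all current rows; recursion stops.

2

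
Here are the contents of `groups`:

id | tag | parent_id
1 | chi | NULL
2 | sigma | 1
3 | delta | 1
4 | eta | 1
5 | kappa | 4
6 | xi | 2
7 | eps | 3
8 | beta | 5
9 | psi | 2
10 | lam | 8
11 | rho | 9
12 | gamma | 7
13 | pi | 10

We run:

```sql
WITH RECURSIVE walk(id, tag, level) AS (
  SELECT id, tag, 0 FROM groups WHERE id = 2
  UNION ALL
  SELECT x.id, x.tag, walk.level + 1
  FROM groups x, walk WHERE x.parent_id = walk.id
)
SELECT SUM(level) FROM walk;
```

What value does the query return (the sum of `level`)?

Base: id=2 (sigma) at level 0.
Iteration 1: rows with parent_id in {2} -> xi (id 6, level 1), psi (id 9, level 1).
Iteration 2: rows with parent_id in {6,9} -> rho (id 11, level 2).
Iteration 3: no rows with parent_id in {11}; recursion stops.
SUM(level) = 0 + 1 + 1 + 2 = 4.

4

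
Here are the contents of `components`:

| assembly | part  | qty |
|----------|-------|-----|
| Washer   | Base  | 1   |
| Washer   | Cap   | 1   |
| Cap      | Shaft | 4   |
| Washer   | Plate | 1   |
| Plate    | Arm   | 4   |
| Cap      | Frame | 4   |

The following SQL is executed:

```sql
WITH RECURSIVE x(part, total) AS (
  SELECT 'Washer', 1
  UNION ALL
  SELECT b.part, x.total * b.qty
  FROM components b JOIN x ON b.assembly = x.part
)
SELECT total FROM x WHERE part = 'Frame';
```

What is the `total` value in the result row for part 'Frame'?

Base: (Washer, total=1).
Iteration 1: components of {Washer} -> Base = 1*1 = 1, Cap = 1*1 = 1, Plate = 1*1 = 1.
Iteration 2: components of {Base,Cap,Plate} -> Arm = 1*4 = 4, Frame = 1*4 = 4, Shaft = 1*4 = 4.
Iteration 3: no further components; recursion stops.

4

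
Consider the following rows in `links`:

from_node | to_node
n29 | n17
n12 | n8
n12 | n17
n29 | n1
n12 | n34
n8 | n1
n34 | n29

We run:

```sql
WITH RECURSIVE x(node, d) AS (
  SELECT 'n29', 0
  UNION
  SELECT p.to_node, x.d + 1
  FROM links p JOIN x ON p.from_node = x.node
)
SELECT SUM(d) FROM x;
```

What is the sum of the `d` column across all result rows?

Base: (n29, d=0).
Iteration 1: edges from {n29} -> (n1, d=1), (n17, d=1).
Iteration 2: no outgoing edges from {n1,n17}; recursion stops.
SUM(d) = 0 + 1 + 1 = 2.

2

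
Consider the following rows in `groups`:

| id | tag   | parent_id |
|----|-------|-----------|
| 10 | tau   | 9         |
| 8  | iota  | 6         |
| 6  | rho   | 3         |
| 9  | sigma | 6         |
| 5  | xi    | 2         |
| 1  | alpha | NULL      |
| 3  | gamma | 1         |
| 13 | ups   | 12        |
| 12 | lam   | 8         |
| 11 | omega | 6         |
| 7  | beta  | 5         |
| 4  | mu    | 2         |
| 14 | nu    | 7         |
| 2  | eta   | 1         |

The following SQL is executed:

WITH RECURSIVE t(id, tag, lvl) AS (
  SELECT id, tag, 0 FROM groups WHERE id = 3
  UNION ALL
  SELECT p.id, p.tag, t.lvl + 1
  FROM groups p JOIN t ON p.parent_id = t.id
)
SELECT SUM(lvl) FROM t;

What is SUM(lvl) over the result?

Base: id=3 (gamma) at lvl 0.
Iteration 1: rows with parent_id in {3} -> rho (id 6, lvl 1).
Iteration 2: rows with parent_id in {6} -> iota (id 8, lvl 2), sigma (id 9, lvl 2), omega (id 11, lvl 2).
Iteration 3: rows with parent_id in {8,9,11} -> tau (id 10, lvl 3), lam (id 12, lvl 3).
Iteration 4: rows with parent_id in {10,12} -> ups (id 13, lvl 4).
Iteration 5: no rows with parent_id in {13}; recursion stops.
SUM(lvl) = 0 + 1 + 2 + 2 + 2 + 3 + 3 + 4 = 17.

17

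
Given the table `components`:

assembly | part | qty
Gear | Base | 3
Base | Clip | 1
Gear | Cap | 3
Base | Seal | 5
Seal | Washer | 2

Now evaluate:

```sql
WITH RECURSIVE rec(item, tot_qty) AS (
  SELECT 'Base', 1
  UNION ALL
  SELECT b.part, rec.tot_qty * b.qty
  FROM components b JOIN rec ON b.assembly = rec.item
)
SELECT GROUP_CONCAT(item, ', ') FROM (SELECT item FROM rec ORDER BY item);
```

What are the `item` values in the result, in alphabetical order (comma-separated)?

Base, Clip, Seal, Washer

Base: (Base, tot_qty=1).
Iteration 1: components of {Base} -> Clip = 1*1 = 1, Seal = 1*5 = 5.
Iteration 2: components of {Clip,Seal} -> Washer = 5*2 = 10.
Iteration 3: no further components; recursion stops.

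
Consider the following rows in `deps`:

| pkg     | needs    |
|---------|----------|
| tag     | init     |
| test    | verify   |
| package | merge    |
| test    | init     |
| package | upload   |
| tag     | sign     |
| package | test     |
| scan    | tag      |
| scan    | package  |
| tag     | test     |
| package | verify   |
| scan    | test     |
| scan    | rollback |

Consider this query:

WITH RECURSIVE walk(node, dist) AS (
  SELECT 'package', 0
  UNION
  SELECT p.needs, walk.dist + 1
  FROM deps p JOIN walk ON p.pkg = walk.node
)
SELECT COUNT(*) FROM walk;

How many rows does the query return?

7

Base: (package, dist=0).
Iteration 1: edges from {package} -> (merge, dist=1), (test, dist=1), (upload, dist=1), (verify, dist=1).
Iteration 2: edges from {merge,test,upload,verify} -> (init, dist=2), (verify, dist=2).
Iteration 3: no outgoing edges from {init,verify}; recursion stops.
Total rows emitted: 7.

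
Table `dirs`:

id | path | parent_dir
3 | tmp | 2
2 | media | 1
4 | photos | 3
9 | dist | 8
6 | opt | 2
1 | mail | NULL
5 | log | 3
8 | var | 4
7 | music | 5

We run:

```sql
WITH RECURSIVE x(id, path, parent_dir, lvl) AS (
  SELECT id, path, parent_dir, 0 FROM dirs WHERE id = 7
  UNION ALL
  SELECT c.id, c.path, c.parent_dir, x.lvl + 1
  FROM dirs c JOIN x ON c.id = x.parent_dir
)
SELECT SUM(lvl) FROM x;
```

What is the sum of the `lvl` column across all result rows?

10

Base: id=7 (music), parent_dir=5, lvl 0.
Iteration 1: join on id=5 -> log (id 5, parent_dir=3, lvl 1).
Iteration 2: join on id=3 -> tmp (id 3, parent_dir=2, lvl 2).
Iteration 3: join on id=2 -> media (id 2, parent_dir=1, lvl 3).
Iteration 4: join on id=1 -> mail (id 1, parent_dir=NULL, lvl 4).
Iteration 5: parent_dir is NULL; no match; recursion stops.
SUM(lvl) = 0 + 1 + 2 + 3 + 4 = 10.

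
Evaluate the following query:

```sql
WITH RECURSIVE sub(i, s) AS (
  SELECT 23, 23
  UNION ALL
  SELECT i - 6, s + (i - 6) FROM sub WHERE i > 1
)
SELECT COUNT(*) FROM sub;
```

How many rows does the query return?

5

Base: i=23, s=23.
Iteration 1: 23 > 1 holds -> i = 23 - 6 = 17, s = 23 + 17 = 40.
Iteration 2: 17 > 1 holds -> i = 17 - 6 = 11, s = 40 + 11 = 51.
Iteration 3: 11 > 1 holds -> i = 11 - 6 = 5, s = 51 + 5 = 56.
Iteration 4: 5 > 1 holds -> i = 5 - 6 = -1, s = 56 + -1 = 55.
Iteration 5: -1 > 1 fails; recursion stops.
Total rows emitted: 5.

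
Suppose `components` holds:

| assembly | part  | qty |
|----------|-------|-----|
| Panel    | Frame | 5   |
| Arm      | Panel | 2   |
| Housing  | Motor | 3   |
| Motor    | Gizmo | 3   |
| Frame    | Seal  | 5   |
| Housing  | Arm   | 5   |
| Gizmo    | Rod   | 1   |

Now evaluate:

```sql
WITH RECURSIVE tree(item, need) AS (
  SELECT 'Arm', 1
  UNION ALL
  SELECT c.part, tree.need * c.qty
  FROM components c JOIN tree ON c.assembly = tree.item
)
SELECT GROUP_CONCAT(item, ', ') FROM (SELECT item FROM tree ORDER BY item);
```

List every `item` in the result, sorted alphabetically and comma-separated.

Base: (Arm, need=1).
Iteration 1: components of {Arm} -> Panel = 1*2 = 2.
Iteration 2: components of {Panel} -> Frame = 2*5 = 10.
Iteration 3: components of {Frame} -> Seal = 10*5 = 50.
Iteration 4: no further components; recursion stops.

Arm, Frame, Panel, Seal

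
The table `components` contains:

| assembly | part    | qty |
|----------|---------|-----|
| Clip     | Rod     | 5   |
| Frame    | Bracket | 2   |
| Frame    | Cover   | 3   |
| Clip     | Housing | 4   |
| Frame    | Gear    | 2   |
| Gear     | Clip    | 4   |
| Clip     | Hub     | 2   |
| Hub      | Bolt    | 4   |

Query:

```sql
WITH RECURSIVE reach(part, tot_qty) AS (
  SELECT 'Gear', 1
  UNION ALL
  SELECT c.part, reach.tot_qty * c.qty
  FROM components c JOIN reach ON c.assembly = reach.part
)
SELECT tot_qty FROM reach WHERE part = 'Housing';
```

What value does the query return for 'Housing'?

16

Base: (Gear, tot_qty=1).
Iteration 1: components of {Gear} -> Clip = 1*4 = 4.
Iteration 2: components of {Clip} -> Housing = 4*4 = 16, Hub = 4*2 = 8, Rod = 4*5 = 20.
Iteration 3: components of {Housing,Hub,Rod} -> Bolt = 8*4 = 32.
Iteration 4: no further components; recursion stops.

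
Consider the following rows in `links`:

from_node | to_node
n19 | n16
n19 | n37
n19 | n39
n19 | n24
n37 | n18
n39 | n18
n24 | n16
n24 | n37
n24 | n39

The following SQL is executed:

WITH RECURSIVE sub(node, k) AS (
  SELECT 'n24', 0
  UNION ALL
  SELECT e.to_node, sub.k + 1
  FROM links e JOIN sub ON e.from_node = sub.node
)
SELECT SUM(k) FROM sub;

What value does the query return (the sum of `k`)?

Base: (n24, k=0).
Iteration 1: edges from {n24} -> (n16, k=1), (n37, k=1), (n39, k=1).
Iteration 2: edges from {n16,n37,n39} -> (n18, k=2) x2. [UNION ALL keeps all 2 new rows, including repeats]
Iteration 3: no outgoing edges from {n18}; recursion stops.
SUM(k) = 0 + 1 + 1 + 1 + 2 + 2 = 7.

7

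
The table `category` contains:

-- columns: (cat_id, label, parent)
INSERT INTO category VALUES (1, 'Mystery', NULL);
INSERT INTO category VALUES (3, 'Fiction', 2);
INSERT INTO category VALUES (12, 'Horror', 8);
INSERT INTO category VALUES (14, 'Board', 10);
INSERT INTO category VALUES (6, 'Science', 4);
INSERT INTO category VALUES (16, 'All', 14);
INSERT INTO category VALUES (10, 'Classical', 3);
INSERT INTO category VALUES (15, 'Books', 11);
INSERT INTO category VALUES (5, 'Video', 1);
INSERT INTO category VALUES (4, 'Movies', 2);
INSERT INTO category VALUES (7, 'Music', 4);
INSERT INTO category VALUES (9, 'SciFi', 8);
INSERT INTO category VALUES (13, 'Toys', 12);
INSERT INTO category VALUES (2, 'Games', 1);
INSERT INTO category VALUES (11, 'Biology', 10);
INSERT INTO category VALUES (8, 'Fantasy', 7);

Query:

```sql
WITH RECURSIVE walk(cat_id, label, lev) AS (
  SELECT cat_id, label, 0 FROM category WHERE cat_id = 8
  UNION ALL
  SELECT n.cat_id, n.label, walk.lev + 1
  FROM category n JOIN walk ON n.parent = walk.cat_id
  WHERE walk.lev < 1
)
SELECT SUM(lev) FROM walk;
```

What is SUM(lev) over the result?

Base: cat_id=8 (Fantasy) at lev 0.
Iteration 1: rows with parent in {8} -> SciFi (id 9, lev 1), Horror (id 12, lev 1).
Iteration 2: lev < 1 fails for all current rows; recursion stops.
SUM(lev) = 0 + 1 + 1 = 2.

2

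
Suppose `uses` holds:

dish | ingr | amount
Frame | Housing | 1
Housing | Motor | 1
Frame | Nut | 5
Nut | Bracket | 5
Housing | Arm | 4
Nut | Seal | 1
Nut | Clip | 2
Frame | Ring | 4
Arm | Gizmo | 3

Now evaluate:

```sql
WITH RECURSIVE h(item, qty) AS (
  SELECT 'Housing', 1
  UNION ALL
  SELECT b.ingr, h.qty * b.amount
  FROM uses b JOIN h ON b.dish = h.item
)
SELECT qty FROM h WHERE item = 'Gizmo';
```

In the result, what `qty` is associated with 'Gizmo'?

Base: (Housing, qty=1).
Iteration 1: components of {Housing} -> Arm = 1*4 = 4, Motor = 1*1 = 1.
Iteration 2: components of {Arm,Motor} -> Gizmo = 4*3 = 12.
Iteration 3: no further components; recursion stops.

12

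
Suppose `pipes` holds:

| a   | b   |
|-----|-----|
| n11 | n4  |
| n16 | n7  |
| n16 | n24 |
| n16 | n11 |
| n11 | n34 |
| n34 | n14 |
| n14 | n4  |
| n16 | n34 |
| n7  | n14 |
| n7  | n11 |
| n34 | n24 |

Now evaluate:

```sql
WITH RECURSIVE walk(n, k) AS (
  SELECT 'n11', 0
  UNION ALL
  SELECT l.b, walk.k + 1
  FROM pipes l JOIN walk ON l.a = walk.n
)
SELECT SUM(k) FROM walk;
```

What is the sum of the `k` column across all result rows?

Base: (n11, k=0).
Iteration 1: edges from {n11} -> (n34, k=1), (n4, k=1).
Iteration 2: edges from {n34,n4} -> (n14, k=2), (n24, k=2).
Iteration 3: edges from {n14,n24} -> (n4, k=3).
Iteration 4: no outgoing edges from {n4}; recursion stops.
SUM(k) = 0 + 1 + 1 + 2 + 2 + 3 = 9.

9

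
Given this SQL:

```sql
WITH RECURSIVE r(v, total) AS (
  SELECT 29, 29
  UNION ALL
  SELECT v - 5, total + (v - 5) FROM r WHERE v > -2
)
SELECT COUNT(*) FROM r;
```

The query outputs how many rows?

Base: v=29, total=29.
Iteration 1: 29 > -2 holds -> v = 29 - 5 = 24, total = 29 + 24 = 53.
Iteration 2: 24 > -2 holds -> v = 24 - 5 = 19, total = 53 + 19 = 72.
Iteration 3: 19 > -2 holds -> v = 19 - 5 = 14, total = 72 + 14 = 86.
Iteration 4: 14 > -2 holds -> v = 14 - 5 = 9, total = 86 + 9 = 95.
Iteration 5: 9 > -2 holds -> v = 9 - 5 = 4, total = 95 + 4 = 99.
Iteration 6: 4 > -2 holds -> v = 4 - 5 = -1, total = 99 + -1 = 98.
Iteration 7: -1 > -2 holds -> v = -1 - 5 = -6, total = 98 + -6 = 92.
Iteration 8: -6 > -2 fails; recursion stops.
Total rows emitted: 8.

8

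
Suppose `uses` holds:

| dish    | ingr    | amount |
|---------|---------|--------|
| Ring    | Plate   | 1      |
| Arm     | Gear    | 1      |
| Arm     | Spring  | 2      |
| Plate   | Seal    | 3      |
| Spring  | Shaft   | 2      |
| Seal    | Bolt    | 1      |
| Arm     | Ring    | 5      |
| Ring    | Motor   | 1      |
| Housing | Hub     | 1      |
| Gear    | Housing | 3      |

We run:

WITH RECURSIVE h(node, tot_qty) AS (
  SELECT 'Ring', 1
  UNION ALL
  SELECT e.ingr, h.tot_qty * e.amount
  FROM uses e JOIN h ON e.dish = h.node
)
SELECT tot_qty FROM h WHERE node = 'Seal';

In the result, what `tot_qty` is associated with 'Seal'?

Base: (Ring, tot_qty=1).
Iteration 1: components of {Ring} -> Motor = 1*1 = 1, Plate = 1*1 = 1.
Iteration 2: components of {Motor,Plate} -> Seal = 1*3 = 3.
Iteration 3: components of {Seal} -> Bolt = 3*1 = 3.
Iteration 4: no further components; recursion stops.

3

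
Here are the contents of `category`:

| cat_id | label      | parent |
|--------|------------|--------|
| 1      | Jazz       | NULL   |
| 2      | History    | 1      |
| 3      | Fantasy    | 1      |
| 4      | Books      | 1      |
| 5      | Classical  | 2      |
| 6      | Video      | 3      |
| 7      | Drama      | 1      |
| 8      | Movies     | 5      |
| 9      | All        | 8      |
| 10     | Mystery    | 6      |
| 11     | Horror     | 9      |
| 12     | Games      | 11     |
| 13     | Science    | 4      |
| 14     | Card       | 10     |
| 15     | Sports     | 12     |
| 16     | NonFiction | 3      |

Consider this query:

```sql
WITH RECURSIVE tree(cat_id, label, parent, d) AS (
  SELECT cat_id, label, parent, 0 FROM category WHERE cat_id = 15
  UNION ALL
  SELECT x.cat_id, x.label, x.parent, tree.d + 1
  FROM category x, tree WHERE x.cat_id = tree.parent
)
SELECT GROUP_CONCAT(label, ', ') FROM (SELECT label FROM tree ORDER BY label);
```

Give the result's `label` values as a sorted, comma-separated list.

Base: cat_id=15 (Sports), parent=12, d 0.
Iteration 1: join on cat_id=12 -> Games (id 12, parent=11, d 1).
Iteration 2: join on cat_id=11 -> Horror (id 11, parent=9, d 2).
Iteration 3: join on cat_id=9 -> All (id 9, parent=8, d 3).
Iteration 4: join on cat_id=8 -> Movies (id 8, parent=5, d 4).
Iteration 5: join on cat_id=5 -> Classical (id 5, parent=2, d 5).
Iteration 6: join on cat_id=2 -> History (id 2, parent=1, d 6).
Iteration 7: join on cat_id=1 -> Jazz (id 1, parent=NULL, d 7).
Iteration 8: parent is NULL; no match; recursion stops.

All, Classical, Games, History, Horror, Jazz, Movies, Sports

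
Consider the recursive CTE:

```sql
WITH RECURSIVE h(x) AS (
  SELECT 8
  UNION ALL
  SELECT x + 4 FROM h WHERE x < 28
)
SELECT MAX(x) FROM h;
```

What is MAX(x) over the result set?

28

Base: x=8.
Iteration 1: 8 < 28 holds -> x = 8 + 4 = 12.
Iteration 2: 12 < 28 holds -> x = 12 + 4 = 16.
Iteration 3: 16 < 28 holds -> x = 16 + 4 = 20.
Iteration 4: 20 < 28 holds -> x = 20 + 4 = 24.
Iteration 5: 24 < 28 holds -> x = 24 + 4 = 28.
Iteration 6: 28 < 28 fails; recursion stops.
x values: 8, 12, 16, 20, 24, 28; the maximum is 28.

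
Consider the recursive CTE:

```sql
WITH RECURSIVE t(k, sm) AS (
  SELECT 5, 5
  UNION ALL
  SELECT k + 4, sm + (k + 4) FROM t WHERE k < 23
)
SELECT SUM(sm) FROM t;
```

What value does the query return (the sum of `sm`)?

245

Base: k=5, sm=5.
Iteration 1: 5 < 23 holds -> k = 5 + 4 = 9, sm = 5 + 9 = 14.
Iteration 2: 9 < 23 holds -> k = 9 + 4 = 13, sm = 14 + 13 = 27.
Iteration 3: 13 < 23 holds -> k = 13 + 4 = 17, sm = 27 + 17 = 44.
Iteration 4: 17 < 23 holds -> k = 17 + 4 = 21, sm = 44 + 21 = 65.
Iteration 5: 21 < 23 holds -> k = 21 + 4 = 25, sm = 65 + 25 = 90.
Iteration 6: 25 < 23 fails; recursion stops.
SUM(sm) = 5 + 14 + 27 + 44 + 65 + 90 = 245.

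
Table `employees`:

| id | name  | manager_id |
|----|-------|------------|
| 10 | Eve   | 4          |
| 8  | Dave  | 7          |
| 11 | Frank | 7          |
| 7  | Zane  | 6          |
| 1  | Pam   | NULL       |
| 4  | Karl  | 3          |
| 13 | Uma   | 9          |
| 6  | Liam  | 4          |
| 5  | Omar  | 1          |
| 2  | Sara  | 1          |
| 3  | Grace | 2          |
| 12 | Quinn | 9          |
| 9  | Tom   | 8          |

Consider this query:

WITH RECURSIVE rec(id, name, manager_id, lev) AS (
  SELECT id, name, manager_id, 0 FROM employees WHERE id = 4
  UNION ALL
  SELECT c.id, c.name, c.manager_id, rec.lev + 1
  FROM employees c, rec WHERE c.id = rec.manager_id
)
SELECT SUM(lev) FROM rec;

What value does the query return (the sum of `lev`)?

Base: id=4 (Karl), manager_id=3, lev 0.
Iteration 1: join on id=3 -> Grace (id 3, manager_id=2, lev 1).
Iteration 2: join on id=2 -> Sara (id 2, manager_id=1, lev 2).
Iteration 3: join on id=1 -> Pam (id 1, manager_id=NULL, lev 3).
Iteration 4: manager_id is NULL; no match; recursion stops.
SUM(lev) = 0 + 1 + 2 + 3 = 6.

6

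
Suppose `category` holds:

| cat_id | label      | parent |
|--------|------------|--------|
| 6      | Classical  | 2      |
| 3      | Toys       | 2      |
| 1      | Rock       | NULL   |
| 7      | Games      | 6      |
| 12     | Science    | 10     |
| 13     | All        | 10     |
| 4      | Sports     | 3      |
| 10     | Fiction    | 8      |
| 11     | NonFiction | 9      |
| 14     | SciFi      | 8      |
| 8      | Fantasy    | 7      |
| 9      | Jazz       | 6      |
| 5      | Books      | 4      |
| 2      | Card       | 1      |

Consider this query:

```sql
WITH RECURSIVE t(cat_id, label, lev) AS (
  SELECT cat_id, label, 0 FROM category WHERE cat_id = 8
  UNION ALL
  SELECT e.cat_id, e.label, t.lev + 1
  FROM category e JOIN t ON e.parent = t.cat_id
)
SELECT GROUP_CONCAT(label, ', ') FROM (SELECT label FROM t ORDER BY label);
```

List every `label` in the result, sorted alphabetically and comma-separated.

All, Fantasy, Fiction, SciFi, Science

Base: cat_id=8 (Fantasy) at lev 0.
Iteration 1: rows with parent in {8} -> Fiction (id 10, lev 1), SciFi (id 14, lev 1).
Iteration 2: rows with parent in {10,14} -> Science (id 12, lev 2), All (id 13, lev 2).
Iteration 3: no rows with parent in {12,13}; recursion stops.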